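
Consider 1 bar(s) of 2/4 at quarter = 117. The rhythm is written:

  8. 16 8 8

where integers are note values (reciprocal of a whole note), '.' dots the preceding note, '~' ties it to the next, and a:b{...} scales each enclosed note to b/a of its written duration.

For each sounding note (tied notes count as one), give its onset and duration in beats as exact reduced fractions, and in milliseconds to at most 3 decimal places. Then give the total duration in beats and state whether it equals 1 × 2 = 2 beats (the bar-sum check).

1) 0.0ms=0b +384.615ms=3/4b
2) 384.615ms=3/4b +128.205ms=1/4b
3) 512.821ms=1b +256.41ms=1/2b
4) 769.231ms=3/2b +256.41ms=1/2b
Σ=2b of 2 (117bpm 2/4) — PASS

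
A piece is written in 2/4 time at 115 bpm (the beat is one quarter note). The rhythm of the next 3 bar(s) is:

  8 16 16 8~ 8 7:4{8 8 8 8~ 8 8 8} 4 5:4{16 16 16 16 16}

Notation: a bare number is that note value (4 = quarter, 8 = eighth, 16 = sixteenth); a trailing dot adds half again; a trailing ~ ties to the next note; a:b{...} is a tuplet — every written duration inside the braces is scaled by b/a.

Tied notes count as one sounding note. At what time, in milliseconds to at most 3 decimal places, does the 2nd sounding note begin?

1. 0.0ms @ 0 + 260.87ms (1/2)
2. 260.87ms @ 1/2 + 130.435ms (1/4)
3. 391.304ms @ 3/4 + 130.435ms (1/4)
4. 521.739ms @ 1 + 521.739ms (1)
5. 1043.478ms @ 2 + 149.068ms (2/7)
6. 1192.547ms @ 16/7 + 149.068ms (2/7)
7. 1341.615ms @ 18/7 + 149.068ms (2/7)
8. 1490.683ms @ 20/7 + 298.137ms (4/7)
9. 1788.82ms @ 24/7 + 149.068ms (2/7)
10. 1937.888ms @ 26/7 + 149.068ms (2/7)
11. 2086.957ms @ 4 + 521.739ms (1)
12. 2608.696ms @ 5 + 104.348ms (1/5)
13. 2713.043ms @ 26/5 + 104.348ms (1/5)
14. 2817.391ms @ 27/5 + 104.348ms (1/5)
15. 2921.739ms @ 28/5 + 104.348ms (1/5)
16. 3026.087ms @ 29/5 + 104.348ms (1/5)

note 2 onset = 1/2b = 260.87ms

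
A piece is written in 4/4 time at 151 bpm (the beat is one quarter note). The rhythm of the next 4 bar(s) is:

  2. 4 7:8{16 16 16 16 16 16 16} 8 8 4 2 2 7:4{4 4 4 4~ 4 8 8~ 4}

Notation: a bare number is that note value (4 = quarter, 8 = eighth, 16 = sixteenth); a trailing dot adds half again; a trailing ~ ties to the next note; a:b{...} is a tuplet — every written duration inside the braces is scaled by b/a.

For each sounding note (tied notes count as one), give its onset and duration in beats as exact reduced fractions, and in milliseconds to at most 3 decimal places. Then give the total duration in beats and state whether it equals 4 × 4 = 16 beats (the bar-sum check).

1) 0.0ms=0b +1192.053ms=3b
2) 1192.053ms=3b +397.351ms=1b
3) 1589.404ms=4b +113.529ms=2/7b
4) 1702.933ms=30/7b +113.529ms=2/7b
5) 1816.462ms=32/7b +113.529ms=2/7b
6) 1929.991ms=34/7b +113.529ms=2/7b
7) 2043.519ms=36/7b +113.529ms=2/7b
8) 2157.048ms=38/7b +113.529ms=2/7b
9) 2270.577ms=40/7b +113.529ms=2/7b
10) 2384.106ms=6b +198.675ms=1/2b
11) 2582.781ms=13/2b +198.675ms=1/2b
12) 2781.457ms=7b +397.351ms=1b
13) 3178.808ms=8b +794.702ms=2b
14) 3973.51ms=10b +794.702ms=2b
15) 4768.212ms=12b +227.058ms=4/7b
16) 4995.27ms=88/7b +227.058ms=4/7b
17) 5222.327ms=92/7b +227.058ms=4/7b
18) 5449.385ms=96/7b +454.115ms=8/7b
19) 5903.5ms=104/7b +113.529ms=2/7b
20) 6017.029ms=106/7b +340.587ms=6/7b
Σ=16b of 16 (151bpm 4/4) — PASS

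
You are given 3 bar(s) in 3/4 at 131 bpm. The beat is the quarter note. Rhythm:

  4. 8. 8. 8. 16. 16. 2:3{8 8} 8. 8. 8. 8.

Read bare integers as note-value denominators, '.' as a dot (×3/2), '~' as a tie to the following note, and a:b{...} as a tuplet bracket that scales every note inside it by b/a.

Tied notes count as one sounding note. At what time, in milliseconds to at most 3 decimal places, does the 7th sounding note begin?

1. 0.0ms @ 0 + 687.023ms (3/2)
2. 687.023ms @ 3/2 + 343.511ms (3/4)
3. 1030.534ms @ 9/4 + 343.511ms (3/4)
4. 1374.046ms @ 3 + 343.511ms (3/4)
5. 1717.557ms @ 15/4 + 171.756ms (3/8)
6. 1889.313ms @ 33/8 + 171.756ms (3/8)
7. 2061.069ms @ 9/2 + 343.511ms (3/4)
8. 2404.58ms @ 21/4 + 343.511ms (3/4)
9. 2748.092ms @ 6 + 343.511ms (3/4)
10. 3091.603ms @ 27/4 + 343.511ms (3/4)
11. 3435.115ms @ 15/2 + 343.511ms (3/4)
12. 3778.626ms @ 33/4 + 343.511ms (3/4)

note 7 onset = 9/2b = 2061.069ms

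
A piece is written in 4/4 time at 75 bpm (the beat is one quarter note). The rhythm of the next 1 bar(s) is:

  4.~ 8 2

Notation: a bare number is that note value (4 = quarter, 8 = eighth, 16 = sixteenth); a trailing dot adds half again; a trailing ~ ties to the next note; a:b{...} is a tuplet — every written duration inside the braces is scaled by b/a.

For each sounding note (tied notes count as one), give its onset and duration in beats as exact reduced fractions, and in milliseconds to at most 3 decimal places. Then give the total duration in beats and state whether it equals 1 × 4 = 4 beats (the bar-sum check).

1) 0.0ms=0b +1600.0ms=2b
2) 1600.0ms=2b +1600.0ms=2b
Σ=4b of 4 (75bpm 4/4) — PASS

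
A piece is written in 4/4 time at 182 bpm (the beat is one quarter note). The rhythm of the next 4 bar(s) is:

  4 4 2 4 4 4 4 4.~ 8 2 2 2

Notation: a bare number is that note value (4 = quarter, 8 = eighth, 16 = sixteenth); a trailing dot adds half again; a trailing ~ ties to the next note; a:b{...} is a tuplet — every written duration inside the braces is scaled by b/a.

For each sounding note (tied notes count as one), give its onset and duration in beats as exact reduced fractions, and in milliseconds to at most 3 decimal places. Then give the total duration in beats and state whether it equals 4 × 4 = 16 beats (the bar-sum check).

1) 0.0ms=0b +329.67ms=1b
2) 329.67ms=1b +329.67ms=1b
3) 659.341ms=2b +659.341ms=2b
4) 1318.681ms=4b +329.67ms=1b
5) 1648.352ms=5b +329.67ms=1b
6) 1978.022ms=6b +329.67ms=1b
7) 2307.692ms=7b +329.67ms=1b
8) 2637.363ms=8b +659.341ms=2b
9) 3296.703ms=10b +659.341ms=2b
10) 3956.044ms=12b +659.341ms=2b
11) 4615.385ms=14b +659.341ms=2b
Σ=16b of 16 (182bpm 4/4) — PASS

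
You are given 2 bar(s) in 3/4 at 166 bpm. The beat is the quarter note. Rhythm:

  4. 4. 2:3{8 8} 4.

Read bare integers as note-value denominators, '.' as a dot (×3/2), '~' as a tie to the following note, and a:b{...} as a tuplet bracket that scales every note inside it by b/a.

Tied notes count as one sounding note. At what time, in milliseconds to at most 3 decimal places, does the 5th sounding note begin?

note 5 onset = 9/2b = 1626.506ms

1. 0.0ms @ 0 + 542.169ms (3/2)
2. 542.169ms @ 3/2 + 542.169ms (3/2)
3. 1084.337ms @ 3 + 271.084ms (3/4)
4. 1355.422ms @ 15/4 + 271.084ms (3/4)
5. 1626.506ms @ 9/2 + 542.169ms (3/2)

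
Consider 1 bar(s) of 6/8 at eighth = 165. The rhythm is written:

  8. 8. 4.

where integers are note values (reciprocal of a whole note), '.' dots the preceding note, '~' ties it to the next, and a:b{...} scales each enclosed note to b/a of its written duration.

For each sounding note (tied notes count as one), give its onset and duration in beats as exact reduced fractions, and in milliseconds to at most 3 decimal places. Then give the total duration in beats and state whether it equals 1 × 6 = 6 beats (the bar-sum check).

1) 0.0ms=0b +545.455ms=3/2b
2) 545.455ms=3/2b +545.455ms=3/2b
3) 1090.909ms=3b +1090.909ms=3b
Σ=6b of 6 (165bpm 6/8) — PASS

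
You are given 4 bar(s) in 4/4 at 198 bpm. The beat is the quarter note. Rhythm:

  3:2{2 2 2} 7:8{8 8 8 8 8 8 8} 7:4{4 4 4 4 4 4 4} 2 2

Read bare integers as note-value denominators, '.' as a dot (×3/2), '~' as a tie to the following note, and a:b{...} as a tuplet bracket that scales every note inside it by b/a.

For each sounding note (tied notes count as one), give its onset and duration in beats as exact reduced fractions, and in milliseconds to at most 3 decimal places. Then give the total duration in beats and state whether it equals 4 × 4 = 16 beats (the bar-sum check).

1) 0.0ms=0b +404.04ms=4/3b
2) 404.04ms=4/3b +404.04ms=4/3b
3) 808.081ms=8/3b +404.04ms=4/3b
4) 1212.121ms=4b +173.16ms=4/7b
5) 1385.281ms=32/7b +173.16ms=4/7b
6) 1558.442ms=36/7b +173.16ms=4/7b
7) 1731.602ms=40/7b +173.16ms=4/7b
8) 1904.762ms=44/7b +173.16ms=4/7b
9) 2077.922ms=48/7b +173.16ms=4/7b
10) 2251.082ms=52/7b +173.16ms=4/7b
11) 2424.242ms=8b +173.16ms=4/7b
12) 2597.403ms=60/7b +173.16ms=4/7b
13) 2770.563ms=64/7b +173.16ms=4/7b
14) 2943.723ms=68/7b +173.16ms=4/7b
15) 3116.883ms=72/7b +173.16ms=4/7b
16) 3290.043ms=76/7b +173.16ms=4/7b
17) 3463.203ms=80/7b +173.16ms=4/7b
18) 3636.364ms=12b +606.061ms=2b
19) 4242.424ms=14b +606.061ms=2b
Σ=16b of 16 (198bpm 4/4) — PASS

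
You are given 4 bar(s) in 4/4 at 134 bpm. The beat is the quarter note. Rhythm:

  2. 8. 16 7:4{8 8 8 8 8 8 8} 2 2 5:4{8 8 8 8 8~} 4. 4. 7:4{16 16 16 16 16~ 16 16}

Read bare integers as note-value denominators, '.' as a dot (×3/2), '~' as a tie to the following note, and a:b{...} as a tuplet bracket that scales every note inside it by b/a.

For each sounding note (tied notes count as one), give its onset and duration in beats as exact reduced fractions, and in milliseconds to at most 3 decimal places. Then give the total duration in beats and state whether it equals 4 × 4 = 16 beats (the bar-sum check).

1) 0.0ms=0b +1343.284ms=3b
2) 1343.284ms=3b +335.821ms=3/4b
3) 1679.104ms=15/4b +111.94ms=1/4b
4) 1791.045ms=4b +127.932ms=2/7b
5) 1918.977ms=30/7b +127.932ms=2/7b
6) 2046.908ms=32/7b +127.932ms=2/7b
7) 2174.84ms=34/7b +127.932ms=2/7b
8) 2302.772ms=36/7b +127.932ms=2/7b
9) 2430.704ms=38/7b +127.932ms=2/7b
10) 2558.635ms=40/7b +127.932ms=2/7b
11) 2686.567ms=6b +895.522ms=2b
12) 3582.09ms=8b +895.522ms=2b
13) 4477.612ms=10b +179.104ms=2/5b
14) 4656.716ms=52/5b +179.104ms=2/5b
15) 4835.821ms=54/5b +179.104ms=2/5b
16) 5014.925ms=56/5b +179.104ms=2/5b
17) 5194.03ms=58/5b +850.746ms=19/10b
18) 6044.776ms=27/2b +671.642ms=3/2b
19) 6716.418ms=15b +63.966ms=1/7b
20) 6780.384ms=106/7b +63.966ms=1/7b
21) 6844.35ms=107/7b +63.966ms=1/7b
22) 6908.316ms=108/7b +63.966ms=1/7b
23) 6972.281ms=109/7b +127.932ms=2/7b
24) 7100.213ms=111/7b +63.966ms=1/7b
Σ=16b of 16 (134bpm 4/4) — PASS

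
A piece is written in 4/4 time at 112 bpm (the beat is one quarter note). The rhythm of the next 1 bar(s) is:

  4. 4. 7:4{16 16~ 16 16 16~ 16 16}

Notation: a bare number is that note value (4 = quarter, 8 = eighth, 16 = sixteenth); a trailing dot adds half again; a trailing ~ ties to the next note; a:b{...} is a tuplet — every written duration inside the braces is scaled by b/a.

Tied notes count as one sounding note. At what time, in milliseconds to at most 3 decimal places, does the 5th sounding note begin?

note 5 onset = 24/7b = 1836.735ms

1. 0.0ms @ 0 + 803.571ms (3/2)
2. 803.571ms @ 3/2 + 803.571ms (3/2)
3. 1607.143ms @ 3 + 76.531ms (1/7)
4. 1683.673ms @ 22/7 + 153.061ms (2/7)
5. 1836.735ms @ 24/7 + 76.531ms (1/7)
6. 1913.265ms @ 25/7 + 153.061ms (2/7)
7. 2066.327ms @ 27/7 + 76.531ms (1/7)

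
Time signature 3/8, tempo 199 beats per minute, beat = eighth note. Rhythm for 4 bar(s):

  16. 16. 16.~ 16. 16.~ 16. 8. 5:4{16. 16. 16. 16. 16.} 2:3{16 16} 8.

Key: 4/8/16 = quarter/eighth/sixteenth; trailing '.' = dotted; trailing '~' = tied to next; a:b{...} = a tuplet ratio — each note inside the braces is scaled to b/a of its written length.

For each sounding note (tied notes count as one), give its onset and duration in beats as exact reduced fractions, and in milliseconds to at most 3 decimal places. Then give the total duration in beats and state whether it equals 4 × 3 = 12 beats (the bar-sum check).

1) 0.0ms=0b +226.131ms=3/4b
2) 226.131ms=3/4b +226.131ms=3/4b
3) 452.261ms=3/2b +452.261ms=3/2b
4) 904.523ms=3b +452.261ms=3/2b
5) 1356.784ms=9/2b +452.261ms=3/2b
6) 1809.045ms=6b +180.905ms=3/5b
7) 1989.95ms=33/5b +180.905ms=3/5b
8) 2170.854ms=36/5b +180.905ms=3/5b
9) 2351.759ms=39/5b +180.905ms=3/5b
10) 2532.663ms=42/5b +180.905ms=3/5b
11) 2713.568ms=9b +226.131ms=3/4b
12) 2939.698ms=39/4b +226.131ms=3/4b
13) 3165.829ms=21/2b +452.261ms=3/2b
Σ=12b of 12 (199bpm 3/8) — PASS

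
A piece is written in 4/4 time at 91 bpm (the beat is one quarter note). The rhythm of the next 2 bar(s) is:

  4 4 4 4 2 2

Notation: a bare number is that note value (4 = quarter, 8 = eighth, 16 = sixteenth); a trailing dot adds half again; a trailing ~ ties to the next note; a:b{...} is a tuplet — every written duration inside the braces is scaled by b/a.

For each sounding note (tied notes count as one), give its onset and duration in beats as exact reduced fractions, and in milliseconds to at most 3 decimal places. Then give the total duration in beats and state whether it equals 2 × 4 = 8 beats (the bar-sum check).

1) 0.0ms=0b +659.341ms=1b
2) 659.341ms=1b +659.341ms=1b
3) 1318.681ms=2b +659.341ms=1b
4) 1978.022ms=3b +659.341ms=1b
5) 2637.363ms=4b +1318.681ms=2b
6) 3956.044ms=6b +1318.681ms=2b
Σ=8b of 8 (91bpm 4/4) — PASS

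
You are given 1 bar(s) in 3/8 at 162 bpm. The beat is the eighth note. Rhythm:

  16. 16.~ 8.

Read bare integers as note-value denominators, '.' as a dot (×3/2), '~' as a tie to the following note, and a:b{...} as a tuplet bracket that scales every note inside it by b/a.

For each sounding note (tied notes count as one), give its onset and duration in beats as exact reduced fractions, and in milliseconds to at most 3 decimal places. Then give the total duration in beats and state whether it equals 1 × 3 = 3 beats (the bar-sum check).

1) 0.0ms=0b +277.778ms=3/4b
2) 277.778ms=3/4b +833.333ms=9/4b
Σ=3b of 3 (162bpm 3/8) — PASS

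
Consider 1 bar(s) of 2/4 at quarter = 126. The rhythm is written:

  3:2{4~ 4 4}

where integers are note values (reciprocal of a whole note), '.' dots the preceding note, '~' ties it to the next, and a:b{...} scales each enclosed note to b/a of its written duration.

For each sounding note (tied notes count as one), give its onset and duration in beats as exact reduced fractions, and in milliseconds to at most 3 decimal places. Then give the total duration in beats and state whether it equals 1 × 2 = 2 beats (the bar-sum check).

1) 0.0ms=0b +634.921ms=4/3b
2) 634.921ms=4/3b +317.46ms=2/3b
Σ=2b of 2 (126bpm 2/4) — PASS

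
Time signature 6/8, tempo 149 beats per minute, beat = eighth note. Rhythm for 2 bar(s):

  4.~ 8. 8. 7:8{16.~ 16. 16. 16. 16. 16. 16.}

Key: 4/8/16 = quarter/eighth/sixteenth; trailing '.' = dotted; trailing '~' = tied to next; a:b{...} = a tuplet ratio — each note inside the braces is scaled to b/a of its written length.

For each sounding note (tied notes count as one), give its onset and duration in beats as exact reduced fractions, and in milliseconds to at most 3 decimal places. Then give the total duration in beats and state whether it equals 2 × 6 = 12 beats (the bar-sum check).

1) 0.0ms=0b +1812.081ms=9/2b
2) 1812.081ms=9/2b +604.027ms=3/2b
3) 2416.107ms=6b +690.316ms=12/7b
4) 3106.424ms=54/7b +345.158ms=6/7b
5) 3451.582ms=60/7b +345.158ms=6/7b
6) 3796.74ms=66/7b +345.158ms=6/7b
7) 4141.898ms=72/7b +345.158ms=6/7b
8) 4487.057ms=78/7b +345.158ms=6/7b
Σ=12b of 12 (149bpm 6/8) — PASS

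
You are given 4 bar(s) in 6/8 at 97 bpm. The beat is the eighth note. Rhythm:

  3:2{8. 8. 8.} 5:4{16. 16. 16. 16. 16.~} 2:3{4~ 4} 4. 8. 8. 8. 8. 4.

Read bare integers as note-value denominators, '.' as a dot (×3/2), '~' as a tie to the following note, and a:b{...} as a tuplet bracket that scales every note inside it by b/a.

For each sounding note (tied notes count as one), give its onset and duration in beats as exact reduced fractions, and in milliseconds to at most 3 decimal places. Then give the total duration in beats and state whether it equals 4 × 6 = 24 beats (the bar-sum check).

1) 0.0ms=0b +618.557ms=1b
2) 618.557ms=1b +618.557ms=1b
3) 1237.113ms=2b +618.557ms=1b
4) 1855.67ms=3b +371.134ms=3/5b
5) 2226.804ms=18/5b +371.134ms=3/5b
6) 2597.938ms=21/5b +371.134ms=3/5b
7) 2969.072ms=24/5b +371.134ms=3/5b
8) 3340.206ms=27/5b +4082.474ms=33/5b
9) 7422.68ms=12b +1855.67ms=3b
10) 9278.351ms=15b +927.835ms=3/2b
11) 10206.186ms=33/2b +927.835ms=3/2b
12) 11134.021ms=18b +927.835ms=3/2b
13) 12061.856ms=39/2b +927.835ms=3/2b
14) 12989.691ms=21b +1855.67ms=3b
Σ=24b of 24 (97bpm 6/8) — PASS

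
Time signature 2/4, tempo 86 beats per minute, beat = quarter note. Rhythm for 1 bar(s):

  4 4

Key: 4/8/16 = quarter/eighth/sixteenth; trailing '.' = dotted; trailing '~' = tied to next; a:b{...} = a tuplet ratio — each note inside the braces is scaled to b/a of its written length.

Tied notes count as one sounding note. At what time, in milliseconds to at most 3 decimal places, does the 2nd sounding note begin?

1. 0.0ms @ 0 + 697.674ms (1)
2. 697.674ms @ 1 + 697.674ms (1)

note 2 onset = 1b = 697.674ms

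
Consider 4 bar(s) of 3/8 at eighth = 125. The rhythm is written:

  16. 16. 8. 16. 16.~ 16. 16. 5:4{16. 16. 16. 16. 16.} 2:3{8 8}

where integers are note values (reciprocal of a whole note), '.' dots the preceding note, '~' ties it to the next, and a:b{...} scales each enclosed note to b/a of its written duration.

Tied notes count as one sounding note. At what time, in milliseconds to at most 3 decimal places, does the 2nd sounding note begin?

1. 0.0ms @ 0 + 360.0ms (3/4)
2. 360.0ms @ 3/4 + 360.0ms (3/4)
3. 720.0ms @ 3/2 + 720.0ms (3/2)
4. 1440.0ms @ 3 + 360.0ms (3/4)
5. 1800.0ms @ 15/4 + 720.0ms (3/2)
6. 2520.0ms @ 21/4 + 360.0ms (3/4)
7. 2880.0ms @ 6 + 288.0ms (3/5)
8. 3168.0ms @ 33/5 + 288.0ms (3/5)
9. 3456.0ms @ 36/5 + 288.0ms (3/5)
10. 3744.0ms @ 39/5 + 288.0ms (3/5)
11. 4032.0ms @ 42/5 + 288.0ms (3/5)
12. 4320.0ms @ 9 + 720.0ms (3/2)
13. 5040.0ms @ 21/2 + 720.0ms (3/2)

note 2 onset = 3/4b = 360.0ms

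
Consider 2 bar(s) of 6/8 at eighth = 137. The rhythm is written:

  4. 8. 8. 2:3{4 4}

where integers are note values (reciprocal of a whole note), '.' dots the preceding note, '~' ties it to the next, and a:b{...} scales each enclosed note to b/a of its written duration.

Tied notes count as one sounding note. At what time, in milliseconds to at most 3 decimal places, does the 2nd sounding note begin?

1. 0.0ms @ 0 + 1313.869ms (3)
2. 1313.869ms @ 3 + 656.934ms (3/2)
3. 1970.803ms @ 9/2 + 656.934ms (3/2)
4. 2627.737ms @ 6 + 1313.869ms (3)
5. 3941.606ms @ 9 + 1313.869ms (3)

note 2 onset = 3b = 1313.869ms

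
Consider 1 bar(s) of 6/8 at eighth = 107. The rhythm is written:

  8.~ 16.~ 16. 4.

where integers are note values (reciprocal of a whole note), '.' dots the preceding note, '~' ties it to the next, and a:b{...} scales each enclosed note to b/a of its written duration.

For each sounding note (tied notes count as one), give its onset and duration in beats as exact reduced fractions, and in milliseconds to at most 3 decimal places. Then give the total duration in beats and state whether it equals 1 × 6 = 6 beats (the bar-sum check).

1) 0.0ms=0b +1682.243ms=3b
2) 1682.243ms=3b +1682.243ms=3b
Σ=6b of 6 (107bpm 6/8) — PASS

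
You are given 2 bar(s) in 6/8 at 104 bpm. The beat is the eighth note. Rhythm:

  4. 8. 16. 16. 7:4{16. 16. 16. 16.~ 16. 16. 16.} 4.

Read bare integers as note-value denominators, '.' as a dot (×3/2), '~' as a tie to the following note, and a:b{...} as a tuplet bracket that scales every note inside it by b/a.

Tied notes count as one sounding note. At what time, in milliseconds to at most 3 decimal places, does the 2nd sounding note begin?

note 2 onset = 3b = 1730.769ms

1. 0.0ms @ 0 + 1730.769ms (3)
2. 1730.769ms @ 3 + 865.385ms (3/2)
3. 2596.154ms @ 9/2 + 432.692ms (3/4)
4. 3028.846ms @ 21/4 + 432.692ms (3/4)
5. 3461.538ms @ 6 + 247.253ms (3/7)
6. 3708.791ms @ 45/7 + 247.253ms (3/7)
7. 3956.044ms @ 48/7 + 247.253ms (3/7)
8. 4203.297ms @ 51/7 + 494.505ms (6/7)
9. 4697.802ms @ 57/7 + 247.253ms (3/7)
10. 4945.055ms @ 60/7 + 247.253ms (3/7)
11. 5192.308ms @ 9 + 1730.769ms (3)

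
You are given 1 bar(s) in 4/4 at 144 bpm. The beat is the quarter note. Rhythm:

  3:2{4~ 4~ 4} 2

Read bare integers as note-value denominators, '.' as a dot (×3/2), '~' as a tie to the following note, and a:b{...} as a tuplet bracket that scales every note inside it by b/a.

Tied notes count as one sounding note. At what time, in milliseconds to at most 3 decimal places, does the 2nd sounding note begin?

note 2 onset = 2b = 833.333ms

1. 0.0ms @ 0 + 833.333ms (2)
2. 833.333ms @ 2 + 833.333ms (2)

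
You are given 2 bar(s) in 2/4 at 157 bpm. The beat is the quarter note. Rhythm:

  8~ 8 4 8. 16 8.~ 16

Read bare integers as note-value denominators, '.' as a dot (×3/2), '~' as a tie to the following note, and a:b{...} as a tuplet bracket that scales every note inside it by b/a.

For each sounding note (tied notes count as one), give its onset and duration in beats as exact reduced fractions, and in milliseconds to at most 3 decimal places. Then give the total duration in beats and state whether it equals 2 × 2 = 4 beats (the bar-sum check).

1) 0.0ms=0b +382.166ms=1b
2) 382.166ms=1b +382.166ms=1b
3) 764.331ms=2b +286.624ms=3/4b
4) 1050.955ms=11/4b +95.541ms=1/4b
5) 1146.497ms=3b +382.166ms=1b
Σ=4b of 4 (157bpm 2/4) — PASS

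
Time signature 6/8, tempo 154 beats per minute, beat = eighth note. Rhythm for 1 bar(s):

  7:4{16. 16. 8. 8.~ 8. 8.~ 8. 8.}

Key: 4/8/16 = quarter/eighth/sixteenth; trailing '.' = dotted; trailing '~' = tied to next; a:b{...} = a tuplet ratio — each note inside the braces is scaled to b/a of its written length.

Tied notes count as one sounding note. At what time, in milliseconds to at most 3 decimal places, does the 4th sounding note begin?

1. 0.0ms @ 0 + 166.976ms (3/7)
2. 166.976ms @ 3/7 + 166.976ms (3/7)
3. 333.952ms @ 6/7 + 333.952ms (6/7)
4. 667.904ms @ 12/7 + 667.904ms (12/7)
5. 1335.807ms @ 24/7 + 667.904ms (12/7)
6. 2003.711ms @ 36/7 + 333.952ms (6/7)

note 4 onset = 12/7b = 667.904ms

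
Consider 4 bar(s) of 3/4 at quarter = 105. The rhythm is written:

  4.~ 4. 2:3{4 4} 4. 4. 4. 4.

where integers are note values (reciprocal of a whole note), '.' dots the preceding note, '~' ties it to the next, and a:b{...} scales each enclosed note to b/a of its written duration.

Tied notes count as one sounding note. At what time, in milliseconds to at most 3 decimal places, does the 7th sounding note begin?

1. 0.0ms @ 0 + 1714.286ms (3)
2. 1714.286ms @ 3 + 857.143ms (3/2)
3. 2571.429ms @ 9/2 + 857.143ms (3/2)
4. 3428.571ms @ 6 + 857.143ms (3/2)
5. 4285.714ms @ 15/2 + 857.143ms (3/2)
6. 5142.857ms @ 9 + 857.143ms (3/2)
7. 6000.0ms @ 21/2 + 857.143ms (3/2)

note 7 onset = 21/2b = 6000.0ms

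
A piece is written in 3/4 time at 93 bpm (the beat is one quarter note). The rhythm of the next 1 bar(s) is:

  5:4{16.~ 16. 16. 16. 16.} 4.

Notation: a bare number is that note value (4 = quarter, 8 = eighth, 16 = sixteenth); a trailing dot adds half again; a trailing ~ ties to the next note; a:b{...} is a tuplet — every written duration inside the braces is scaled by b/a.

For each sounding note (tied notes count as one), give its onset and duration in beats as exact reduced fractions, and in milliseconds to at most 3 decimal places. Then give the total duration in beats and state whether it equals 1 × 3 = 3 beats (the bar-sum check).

1) 0.0ms=0b +387.097ms=3/5b
2) 387.097ms=3/5b +193.548ms=3/10b
3) 580.645ms=9/10b +193.548ms=3/10b
4) 774.194ms=6/5b +193.548ms=3/10b
5) 967.742ms=3/2b +967.742ms=3/2b
Σ=3b of 3 (93bpm 3/4) — PASS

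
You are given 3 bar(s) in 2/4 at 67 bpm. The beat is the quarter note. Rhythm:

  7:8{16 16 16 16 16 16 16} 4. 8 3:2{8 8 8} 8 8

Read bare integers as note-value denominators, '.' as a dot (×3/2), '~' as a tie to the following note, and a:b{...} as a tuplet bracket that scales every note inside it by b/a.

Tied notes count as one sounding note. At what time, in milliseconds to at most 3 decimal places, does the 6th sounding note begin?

1. 0.0ms @ 0 + 255.864ms (2/7)
2. 255.864ms @ 2/7 + 255.864ms (2/7)
3. 511.727ms @ 4/7 + 255.864ms (2/7)
4. 767.591ms @ 6/7 + 255.864ms (2/7)
5. 1023.454ms @ 8/7 + 255.864ms (2/7)
6. 1279.318ms @ 10/7 + 255.864ms (2/7)
7. 1535.181ms @ 12/7 + 255.864ms (2/7)
8. 1791.045ms @ 2 + 1343.284ms (3/2)
9. 3134.328ms @ 7/2 + 447.761ms (1/2)
10. 3582.09ms @ 4 + 298.507ms (1/3)
11. 3880.597ms @ 13/3 + 298.507ms (1/3)
12. 4179.104ms @ 14/3 + 298.507ms (1/3)
13. 4477.612ms @ 5 + 447.761ms (1/2)
14. 4925.373ms @ 11/2 + 447.761ms (1/2)

note 6 onset = 10/7b = 1279.318ms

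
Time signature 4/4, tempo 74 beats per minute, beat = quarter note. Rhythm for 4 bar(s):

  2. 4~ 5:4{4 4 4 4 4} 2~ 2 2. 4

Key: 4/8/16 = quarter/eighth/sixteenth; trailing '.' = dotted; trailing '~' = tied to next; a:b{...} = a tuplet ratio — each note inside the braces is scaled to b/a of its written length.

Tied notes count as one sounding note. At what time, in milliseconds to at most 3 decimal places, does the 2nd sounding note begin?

note 2 onset = 3b = 2432.432ms

1. 0.0ms @ 0 + 2432.432ms (3)
2. 2432.432ms @ 3 + 1459.459ms (9/5)
3. 3891.892ms @ 24/5 + 648.649ms (4/5)
4. 4540.541ms @ 28/5 + 648.649ms (4/5)
5. 5189.189ms @ 32/5 + 648.649ms (4/5)
6. 5837.838ms @ 36/5 + 648.649ms (4/5)
7. 6486.486ms @ 8 + 3243.243ms (4)
8. 9729.73ms @ 12 + 2432.432ms (3)
9. 12162.162ms @ 15 + 810.811ms (1)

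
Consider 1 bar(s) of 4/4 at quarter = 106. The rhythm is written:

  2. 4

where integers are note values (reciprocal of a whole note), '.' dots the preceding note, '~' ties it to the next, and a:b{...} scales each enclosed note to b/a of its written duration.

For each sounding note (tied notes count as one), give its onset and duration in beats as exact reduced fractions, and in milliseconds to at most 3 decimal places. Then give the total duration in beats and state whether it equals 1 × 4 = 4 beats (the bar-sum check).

1) 0.0ms=0b +1698.113ms=3b
2) 1698.113ms=3b +566.038ms=1b
Σ=4b of 4 (106bpm 4/4) — PASS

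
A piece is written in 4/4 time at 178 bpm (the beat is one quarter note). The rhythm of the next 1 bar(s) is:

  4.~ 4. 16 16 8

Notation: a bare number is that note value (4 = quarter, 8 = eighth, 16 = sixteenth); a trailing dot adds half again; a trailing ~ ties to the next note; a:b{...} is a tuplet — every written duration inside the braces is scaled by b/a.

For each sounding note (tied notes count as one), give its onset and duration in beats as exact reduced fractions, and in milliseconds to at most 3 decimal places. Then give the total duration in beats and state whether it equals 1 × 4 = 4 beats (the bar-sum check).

1) 0.0ms=0b +1011.236ms=3b
2) 1011.236ms=3b +84.27ms=1/4b
3) 1095.506ms=13/4b +84.27ms=1/4b
4) 1179.775ms=7/2b +168.539ms=1/2b
Σ=4b of 4 (178bpm 4/4) — PASS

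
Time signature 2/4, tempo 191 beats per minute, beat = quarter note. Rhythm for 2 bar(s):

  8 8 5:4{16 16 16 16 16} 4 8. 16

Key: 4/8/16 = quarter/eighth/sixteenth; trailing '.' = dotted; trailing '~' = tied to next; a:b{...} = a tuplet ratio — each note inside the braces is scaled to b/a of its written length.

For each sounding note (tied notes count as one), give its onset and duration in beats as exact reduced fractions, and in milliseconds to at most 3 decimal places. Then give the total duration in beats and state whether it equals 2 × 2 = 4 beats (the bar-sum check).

1) 0.0ms=0b +157.068ms=1/2b
2) 157.068ms=1/2b +157.068ms=1/2b
3) 314.136ms=1b +62.827ms=1/5b
4) 376.963ms=6/5b +62.827ms=1/5b
5) 439.791ms=7/5b +62.827ms=1/5b
6) 502.618ms=8/5b +62.827ms=1/5b
7) 565.445ms=9/5b +62.827ms=1/5b
8) 628.272ms=2b +314.136ms=1b
9) 942.408ms=3b +235.602ms=3/4b
10) 1178.01ms=15/4b +78.534ms=1/4b
Σ=4b of 4 (191bpm 2/4) — PASS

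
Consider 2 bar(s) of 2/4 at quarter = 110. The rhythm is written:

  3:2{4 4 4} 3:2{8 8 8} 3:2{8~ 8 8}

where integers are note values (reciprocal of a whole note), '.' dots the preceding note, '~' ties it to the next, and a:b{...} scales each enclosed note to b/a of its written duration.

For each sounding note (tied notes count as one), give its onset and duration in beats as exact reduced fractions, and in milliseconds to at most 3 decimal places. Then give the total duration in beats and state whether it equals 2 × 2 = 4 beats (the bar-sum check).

1) 0.0ms=0b +363.636ms=2/3b
2) 363.636ms=2/3b +363.636ms=2/3b
3) 727.273ms=4/3b +363.636ms=2/3b
4) 1090.909ms=2b +181.818ms=1/3b
5) 1272.727ms=7/3b +181.818ms=1/3b
6) 1454.545ms=8/3b +181.818ms=1/3b
7) 1636.364ms=3b +363.636ms=2/3b
8) 2000.0ms=11/3b +181.818ms=1/3b
Σ=4b of 4 (110bpm 2/4) — PASS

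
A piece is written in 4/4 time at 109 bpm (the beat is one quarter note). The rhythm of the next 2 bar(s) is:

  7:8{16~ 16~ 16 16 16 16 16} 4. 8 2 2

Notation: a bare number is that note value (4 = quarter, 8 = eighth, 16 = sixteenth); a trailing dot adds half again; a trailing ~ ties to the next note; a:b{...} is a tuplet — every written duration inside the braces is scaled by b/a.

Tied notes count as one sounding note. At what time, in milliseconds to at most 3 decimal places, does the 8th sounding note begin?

note 8 onset = 4b = 2201.835ms

1. 0.0ms @ 0 + 471.822ms (6/7)
2. 471.822ms @ 6/7 + 157.274ms (2/7)
3. 629.096ms @ 8/7 + 157.274ms (2/7)
4. 786.37ms @ 10/7 + 157.274ms (2/7)
5. 943.644ms @ 12/7 + 157.274ms (2/7)
6. 1100.917ms @ 2 + 825.688ms (3/2)
7. 1926.606ms @ 7/2 + 275.229ms (1/2)
8. 2201.835ms @ 4 + 1100.917ms (2)
9. 3302.752ms @ 6 + 1100.917ms (2)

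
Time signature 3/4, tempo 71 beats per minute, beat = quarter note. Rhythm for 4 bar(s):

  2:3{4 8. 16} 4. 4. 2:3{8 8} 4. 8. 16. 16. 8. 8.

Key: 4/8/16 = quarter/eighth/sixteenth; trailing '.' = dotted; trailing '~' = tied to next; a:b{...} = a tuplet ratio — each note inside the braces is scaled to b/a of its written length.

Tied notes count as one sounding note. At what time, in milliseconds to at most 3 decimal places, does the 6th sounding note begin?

1. 0.0ms @ 0 + 1267.606ms (3/2)
2. 1267.606ms @ 3/2 + 950.704ms (9/8)
3. 2218.31ms @ 21/8 + 316.901ms (3/8)
4. 2535.211ms @ 3 + 1267.606ms (3/2)
5. 3802.817ms @ 9/2 + 1267.606ms (3/2)
6. 5070.423ms @ 6 + 633.803ms (3/4)
7. 5704.225ms @ 27/4 + 633.803ms (3/4)
8. 6338.028ms @ 15/2 + 1267.606ms (3/2)
9. 7605.634ms @ 9 + 633.803ms (3/4)
10. 8239.437ms @ 39/4 + 316.901ms (3/8)
11. 8556.338ms @ 81/8 + 316.901ms (3/8)
12. 8873.239ms @ 21/2 + 633.803ms (3/4)
13. 9507.042ms @ 45/4 + 633.803ms (3/4)

note 6 onset = 6b = 5070.423ms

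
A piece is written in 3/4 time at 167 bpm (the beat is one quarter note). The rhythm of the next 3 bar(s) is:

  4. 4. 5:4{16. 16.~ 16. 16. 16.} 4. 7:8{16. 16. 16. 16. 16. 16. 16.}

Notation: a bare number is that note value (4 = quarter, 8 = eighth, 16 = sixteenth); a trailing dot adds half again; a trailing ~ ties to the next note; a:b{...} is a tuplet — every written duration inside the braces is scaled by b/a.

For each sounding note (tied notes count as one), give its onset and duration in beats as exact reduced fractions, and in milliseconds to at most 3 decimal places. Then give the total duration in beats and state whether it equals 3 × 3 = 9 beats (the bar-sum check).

1) 0.0ms=0b +538.922ms=3/2b
2) 538.922ms=3/2b +538.922ms=3/2b
3) 1077.844ms=3b +107.784ms=3/10b
4) 1185.629ms=33/10b +215.569ms=3/5b
5) 1401.198ms=39/10b +107.784ms=3/10b
6) 1508.982ms=21/5b +107.784ms=3/10b
7) 1616.766ms=9/2b +538.922ms=3/2b
8) 2155.689ms=6b +153.978ms=3/7b
9) 2309.666ms=45/7b +153.978ms=3/7b
10) 2463.644ms=48/7b +153.978ms=3/7b
11) 2617.622ms=51/7b +153.978ms=3/7b
12) 2771.6ms=54/7b +153.978ms=3/7b
13) 2925.577ms=57/7b +153.978ms=3/7b
14) 3079.555ms=60/7b +153.978ms=3/7b
Σ=9b of 9 (167bpm 3/4) — PASS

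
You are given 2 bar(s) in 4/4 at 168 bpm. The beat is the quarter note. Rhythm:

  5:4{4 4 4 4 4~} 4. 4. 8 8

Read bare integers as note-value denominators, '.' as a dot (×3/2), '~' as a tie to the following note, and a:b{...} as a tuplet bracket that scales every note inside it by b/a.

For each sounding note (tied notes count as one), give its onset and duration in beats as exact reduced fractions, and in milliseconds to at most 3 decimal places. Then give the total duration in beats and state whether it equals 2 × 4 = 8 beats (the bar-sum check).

1) 0.0ms=0b +285.714ms=4/5b
2) 285.714ms=4/5b +285.714ms=4/5b
3) 571.429ms=8/5b +285.714ms=4/5b
4) 857.143ms=12/5b +285.714ms=4/5b
5) 1142.857ms=16/5b +821.429ms=23/10b
6) 1964.286ms=11/2b +535.714ms=3/2b
7) 2500.0ms=7b +178.571ms=1/2b
8) 2678.571ms=15/2b +178.571ms=1/2b
Σ=8b of 8 (168bpm 4/4) — PASS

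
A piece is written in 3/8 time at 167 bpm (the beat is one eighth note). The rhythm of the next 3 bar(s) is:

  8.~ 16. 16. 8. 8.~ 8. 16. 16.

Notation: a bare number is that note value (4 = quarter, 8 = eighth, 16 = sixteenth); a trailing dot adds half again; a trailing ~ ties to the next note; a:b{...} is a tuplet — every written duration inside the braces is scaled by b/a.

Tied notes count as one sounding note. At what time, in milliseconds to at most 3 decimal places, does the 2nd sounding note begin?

note 2 onset = 9/4b = 808.383ms

1. 0.0ms @ 0 + 808.383ms (9/4)
2. 808.383ms @ 9/4 + 269.461ms (3/4)
3. 1077.844ms @ 3 + 538.922ms (3/2)
4. 1616.766ms @ 9/2 + 1077.844ms (3)
5. 2694.611ms @ 15/2 + 269.461ms (3/4)
6. 2964.072ms @ 33/4 + 269.461ms (3/4)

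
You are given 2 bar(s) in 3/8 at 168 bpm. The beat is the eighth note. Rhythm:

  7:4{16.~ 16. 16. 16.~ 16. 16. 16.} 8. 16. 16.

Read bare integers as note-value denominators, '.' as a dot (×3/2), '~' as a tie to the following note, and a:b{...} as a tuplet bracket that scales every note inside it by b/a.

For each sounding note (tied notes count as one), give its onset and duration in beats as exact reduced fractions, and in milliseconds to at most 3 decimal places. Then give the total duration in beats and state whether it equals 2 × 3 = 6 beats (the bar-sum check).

1) 0.0ms=0b +306.122ms=6/7b
2) 306.122ms=6/7b +153.061ms=3/7b
3) 459.184ms=9/7b +306.122ms=6/7b
4) 765.306ms=15/7b +153.061ms=3/7b
5) 918.367ms=18/7b +153.061ms=3/7b
6) 1071.429ms=3b +535.714ms=3/2b
7) 1607.143ms=9/2b +267.857ms=3/4b
8) 1875.0ms=21/4b +267.857ms=3/4b
Σ=6b of 6 (168bpm 3/8) — PASS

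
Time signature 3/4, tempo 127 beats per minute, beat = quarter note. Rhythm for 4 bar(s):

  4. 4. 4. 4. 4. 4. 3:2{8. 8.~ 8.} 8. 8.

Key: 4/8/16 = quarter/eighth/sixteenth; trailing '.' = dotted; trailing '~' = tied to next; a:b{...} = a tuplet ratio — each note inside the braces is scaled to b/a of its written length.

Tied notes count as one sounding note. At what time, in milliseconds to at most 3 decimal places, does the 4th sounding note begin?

note 4 onset = 9/2b = 2125.984ms

1. 0.0ms @ 0 + 708.661ms (3/2)
2. 708.661ms @ 3/2 + 708.661ms (3/2)
3. 1417.323ms @ 3 + 708.661ms (3/2)
4. 2125.984ms @ 9/2 + 708.661ms (3/2)
5. 2834.646ms @ 6 + 708.661ms (3/2)
6. 3543.307ms @ 15/2 + 708.661ms (3/2)
7. 4251.969ms @ 9 + 236.22ms (1/2)
8. 4488.189ms @ 19/2 + 472.441ms (1)
9. 4960.63ms @ 21/2 + 354.331ms (3/4)
10. 5314.961ms @ 45/4 + 354.331ms (3/4)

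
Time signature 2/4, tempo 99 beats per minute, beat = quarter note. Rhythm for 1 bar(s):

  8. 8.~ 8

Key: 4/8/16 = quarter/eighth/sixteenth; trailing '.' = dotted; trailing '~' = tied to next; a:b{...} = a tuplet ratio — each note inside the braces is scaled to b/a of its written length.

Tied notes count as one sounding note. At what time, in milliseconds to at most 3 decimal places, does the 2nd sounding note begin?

note 2 onset = 3/4b = 454.545ms

1. 0.0ms @ 0 + 454.545ms (3/4)
2. 454.545ms @ 3/4 + 757.576ms (5/4)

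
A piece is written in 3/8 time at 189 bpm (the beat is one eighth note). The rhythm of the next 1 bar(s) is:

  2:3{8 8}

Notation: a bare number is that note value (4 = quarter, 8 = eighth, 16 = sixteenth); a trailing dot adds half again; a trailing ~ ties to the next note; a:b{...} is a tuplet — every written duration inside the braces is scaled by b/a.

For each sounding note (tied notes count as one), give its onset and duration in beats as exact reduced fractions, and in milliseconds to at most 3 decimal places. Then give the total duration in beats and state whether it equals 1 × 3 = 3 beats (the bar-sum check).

1) 0.0ms=0b +476.19ms=3/2b
2) 476.19ms=3/2b +476.19ms=3/2b
Σ=3b of 3 (189bpm 3/8) — PASS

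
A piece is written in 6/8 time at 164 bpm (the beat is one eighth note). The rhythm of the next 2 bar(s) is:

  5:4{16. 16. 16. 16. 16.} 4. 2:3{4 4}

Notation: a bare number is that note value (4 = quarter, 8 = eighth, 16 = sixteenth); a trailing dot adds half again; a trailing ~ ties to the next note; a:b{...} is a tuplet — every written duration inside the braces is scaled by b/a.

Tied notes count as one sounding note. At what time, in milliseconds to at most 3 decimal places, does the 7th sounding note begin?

note 7 onset = 6b = 2195.122ms

1. 0.0ms @ 0 + 219.512ms (3/5)
2. 219.512ms @ 3/5 + 219.512ms (3/5)
3. 439.024ms @ 6/5 + 219.512ms (3/5)
4. 658.537ms @ 9/5 + 219.512ms (3/5)
5. 878.049ms @ 12/5 + 219.512ms (3/5)
6. 1097.561ms @ 3 + 1097.561ms (3)
7. 2195.122ms @ 6 + 1097.561ms (3)
8. 3292.683ms @ 9 + 1097.561ms (3)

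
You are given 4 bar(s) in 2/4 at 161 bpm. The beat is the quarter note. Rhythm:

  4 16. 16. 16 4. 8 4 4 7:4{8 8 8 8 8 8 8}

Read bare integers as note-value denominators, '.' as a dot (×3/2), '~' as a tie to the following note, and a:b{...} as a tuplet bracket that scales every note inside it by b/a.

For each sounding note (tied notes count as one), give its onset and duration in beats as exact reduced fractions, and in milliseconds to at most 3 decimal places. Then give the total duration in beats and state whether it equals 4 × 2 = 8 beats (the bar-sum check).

1) 0.0ms=0b +372.671ms=1b
2) 372.671ms=1b +139.752ms=3/8b
3) 512.422ms=11/8b +139.752ms=3/8b
4) 652.174ms=7/4b +93.168ms=1/4b
5) 745.342ms=2b +559.006ms=3/2b
6) 1304.348ms=7/2b +186.335ms=1/2b
7) 1490.683ms=4b +372.671ms=1b
8) 1863.354ms=5b +372.671ms=1b
9) 2236.025ms=6b +106.477ms=2/7b
10) 2342.502ms=44/7b +106.477ms=2/7b
11) 2448.98ms=46/7b +106.477ms=2/7b
12) 2555.457ms=48/7b +106.477ms=2/7b
13) 2661.934ms=50/7b +106.477ms=2/7b
14) 2768.412ms=52/7b +106.477ms=2/7b
15) 2874.889ms=54/7b +106.477ms=2/7b
Σ=8b of 8 (161bpm 2/4) — PASS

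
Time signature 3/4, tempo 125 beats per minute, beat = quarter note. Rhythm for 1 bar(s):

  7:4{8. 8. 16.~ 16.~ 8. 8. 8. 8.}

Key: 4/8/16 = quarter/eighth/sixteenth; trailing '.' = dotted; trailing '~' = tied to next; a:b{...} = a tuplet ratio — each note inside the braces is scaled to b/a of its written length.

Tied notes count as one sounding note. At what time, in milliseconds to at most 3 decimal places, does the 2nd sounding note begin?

note 2 onset = 3/7b = 205.714ms

1. 0.0ms @ 0 + 205.714ms (3/7)
2. 205.714ms @ 3/7 + 205.714ms (3/7)
3. 411.429ms @ 6/7 + 411.429ms (6/7)
4. 822.857ms @ 12/7 + 205.714ms (3/7)
5. 1028.571ms @ 15/7 + 205.714ms (3/7)
6. 1234.286ms @ 18/7 + 205.714ms (3/7)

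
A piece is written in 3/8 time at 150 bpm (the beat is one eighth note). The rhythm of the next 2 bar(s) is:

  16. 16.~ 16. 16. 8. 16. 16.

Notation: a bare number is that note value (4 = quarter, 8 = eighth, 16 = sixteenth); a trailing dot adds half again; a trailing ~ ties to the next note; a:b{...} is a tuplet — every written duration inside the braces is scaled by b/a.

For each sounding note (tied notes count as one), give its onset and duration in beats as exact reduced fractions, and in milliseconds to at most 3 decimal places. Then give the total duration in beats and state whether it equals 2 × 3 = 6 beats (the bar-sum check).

1) 0.0ms=0b +300.0ms=3/4b
2) 300.0ms=3/4b +600.0ms=3/2b
3) 900.0ms=9/4b +300.0ms=3/4b
4) 1200.0ms=3b +600.0ms=3/2b
5) 1800.0ms=9/2b +300.0ms=3/4b
6) 2100.0ms=21/4b +300.0ms=3/4b
Σ=6b of 6 (150bpm 3/8) — PASS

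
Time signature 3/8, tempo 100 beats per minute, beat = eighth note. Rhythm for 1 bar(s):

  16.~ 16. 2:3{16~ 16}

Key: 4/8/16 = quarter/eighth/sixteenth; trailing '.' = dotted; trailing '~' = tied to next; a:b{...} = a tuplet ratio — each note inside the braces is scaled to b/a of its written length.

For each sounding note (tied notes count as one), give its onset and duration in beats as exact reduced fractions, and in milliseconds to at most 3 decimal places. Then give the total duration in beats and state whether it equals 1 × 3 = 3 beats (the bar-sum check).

1) 0.0ms=0b +900.0ms=3/2b
2) 900.0ms=3/2b +900.0ms=3/2b
Σ=3b of 3 (100bpm 3/8) — PASS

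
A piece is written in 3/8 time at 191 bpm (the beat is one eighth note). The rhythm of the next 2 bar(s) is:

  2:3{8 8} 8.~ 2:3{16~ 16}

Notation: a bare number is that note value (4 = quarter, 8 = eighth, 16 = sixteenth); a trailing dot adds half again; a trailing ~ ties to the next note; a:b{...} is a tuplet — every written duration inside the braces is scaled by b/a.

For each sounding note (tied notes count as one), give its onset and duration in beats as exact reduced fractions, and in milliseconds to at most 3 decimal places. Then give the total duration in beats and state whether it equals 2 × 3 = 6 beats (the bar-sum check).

1) 0.0ms=0b +471.204ms=3/2b
2) 471.204ms=3/2b +471.204ms=3/2b
3) 942.408ms=3b +942.408ms=3b
Σ=6b of 6 (191bpm 3/8) — PASS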